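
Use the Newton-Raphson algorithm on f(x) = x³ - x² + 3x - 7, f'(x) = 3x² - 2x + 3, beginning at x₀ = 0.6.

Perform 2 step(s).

f(x) = x³ - x² + 3x - 7
f'(x) = 3x² - 2x + 3
x₀ = 0.6

Newton-Raphson formula: x_{n+1} = x_n - f(x_n)/f'(x_n)

Iteration 1:
  f(0.600000) = -5.344000
  f'(0.600000) = 2.880000
  x_1 = 0.600000 - (-5.344000)/2.880000 = 2.455556
Iteration 2:
  f(2.455556) = 9.143307
  f'(2.455556) = 16.178148
  x_2 = 2.455556 - 9.143307/16.178148 = 1.890392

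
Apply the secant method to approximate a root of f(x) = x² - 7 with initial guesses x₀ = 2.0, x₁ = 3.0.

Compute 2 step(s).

f(x) = x² - 7
x₀ = 2.0, x₁ = 3.0

Secant formula: x_{n+1} = x_n - f(x_n)(x_n - x_{n-1})/(f(x_n) - f(x_{n-1}))

Iteration 1:
  f(2.000000) = -3.000000
  f(3.000000) = 2.000000
  x_2 = 3.000000 - 2.000000×(3.000000 - 2.000000)/(2.000000 - (-3.000000))
       = 2.600000
Iteration 2:
  f(3.000000) = 2.000000
  f(2.600000) = -0.240000
  x_3 = 2.600000 - (-0.240000)×(2.600000 - 3.000000)/(-0.240000 - 2.000000)
       = 2.642857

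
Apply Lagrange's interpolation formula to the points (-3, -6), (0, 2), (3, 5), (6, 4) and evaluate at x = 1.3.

Lagrange interpolation formula:
P(x) = Σ yᵢ × Lᵢ(x)
where Lᵢ(x) = Π_{j≠i} (x - xⱼ)/(xᵢ - xⱼ)

L_0(1.3) = (1.3 - 0)/(-3 - 0) × (1.3 - 3)/(-3 - 3) × (1.3 - 6)/(-3 - 6) = -0.064117
L_1(1.3) = (1.3 - (-3))/(0 - (-3)) × (1.3 - 3)/(0 - 3) × (1.3 - 6)/(0 - 6) = 0.636241
L_2(1.3) = (1.3 - (-3))/(3 - (-3)) × (1.3 - 0)/(3 - 0) × (1.3 - 6)/(3 - 6) = 0.486537
L_3(1.3) = (1.3 - (-3))/(6 - (-3)) × (1.3 - 0)/(6 - 0) × (1.3 - 3)/(6 - 3) = -0.058660

P(1.3) = (-6)×L_0(1.3) + 2×L_1(1.3) + 5×L_2(1.3) + 4×L_3(1.3)
P(1.3) = 3.855228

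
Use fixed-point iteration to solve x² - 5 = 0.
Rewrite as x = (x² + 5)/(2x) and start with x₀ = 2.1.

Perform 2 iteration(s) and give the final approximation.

Equation: x² - 5 = 0
Fixed-point form: x = (x² + 5)/(2x)
x₀ = 2.1

x_1 = g(2.100000) = 2.240476
x_2 = g(2.240476) = 2.236072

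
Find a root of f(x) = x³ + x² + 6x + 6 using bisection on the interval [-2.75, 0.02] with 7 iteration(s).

f(x) = x³ + x² + 6x + 6
Initial interval: [-2.75, 0.02]

Iteration 1:
  c_1 = (-2.750000 + 0.020000)/2 = -1.365000
  f(c_1) = f(-1.365000) = -2.870077
  f(a) × f(c) ≥ 0, new interval: [-1.365000, 0.020000]
Iteration 2:
  c_2 = (-1.365000 + 0.020000)/2 = -0.672500
  f(c_2) = f(-0.672500) = 2.113114
  f(a) × f(c) < 0, new interval: [-1.365000, -0.672500]
Iteration 3:
  c_3 = (-1.365000 + (-0.672500))/2 = -1.018750
  f(c_3) = f(-1.018750) = -0.131960
  f(a) × f(c) ≥ 0, new interval: [-1.018750, -0.672500]
Iteration 4:
  c_4 = (-1.018750 + (-0.672500))/2 = -0.845625
  f(c_4) = f(-0.845625) = 1.036641
  f(a) × f(c) < 0, new interval: [-1.018750, -0.845625]
Iteration 5:
  c_5 = (-1.018750 + (-0.845625))/2 = -0.932188
  f(c_5) = f(-0.932188) = 0.465802
  f(a) × f(c) < 0, new interval: [-1.018750, -0.932188]
Iteration 6:
  c_6 = (-1.018750 + (-0.932188))/2 = -0.975469
  f(c_6) = f(-0.975469) = 0.170530
  f(a) × f(c) < 0, new interval: [-1.018750, -0.975469]
Iteration 7:
  c_7 = (-1.018750 + (-0.975469))/2 = -0.997109
  f(c_7) = f(-0.997109) = 0.020218
  f(a) × f(c) < 0, new interval: [-1.018750, -0.997109]

After 7 iteration(s), the approximation is c_7 = -0.997109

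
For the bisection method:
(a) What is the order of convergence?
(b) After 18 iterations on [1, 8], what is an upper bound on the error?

(a) Bisection has linear (order 1) convergence; the error is halved each step.

(b) Error bound = (b-a)/2^n = (8 - 1)/2^{18}
    = 7/2^{18}

(a) 1 (linear); (b) error ≤ 2.67e-05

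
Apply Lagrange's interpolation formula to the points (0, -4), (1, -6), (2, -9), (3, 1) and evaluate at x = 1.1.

Lagrange interpolation formula:
P(x) = Σ yᵢ × Lᵢ(x)
where Lᵢ(x) = Π_{j≠i} (x - xⱼ)/(xᵢ - xⱼ)

L_0(1.1) = (1.1 - 1)/(0 - 1) × (1.1 - 2)/(0 - 2) × (1.1 - 3)/(0 - 3) = -0.028500
L_1(1.1) = (1.1 - 0)/(1 - 0) × (1.1 - 2)/(1 - 2) × (1.1 - 3)/(1 - 3) = 0.940500
L_2(1.1) = (1.1 - 0)/(2 - 0) × (1.1 - 1)/(2 - 1) × (1.1 - 3)/(2 - 3) = 0.104500
L_3(1.1) = (1.1 - 0)/(3 - 0) × (1.1 - 1)/(3 - 1) × (1.1 - 2)/(3 - 2) = -0.016500

P(1.1) = (-4)×L_0(1.1) + (-6)×L_1(1.1) + (-9)×L_2(1.1) + 1×L_3(1.1)
P(1.1) = -6.486000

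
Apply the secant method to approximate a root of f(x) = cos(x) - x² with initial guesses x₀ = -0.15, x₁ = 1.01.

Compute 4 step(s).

f(x) = cos(x) - x²
x₀ = -0.15, x₁ = 1.01

Secant formula: x_{n+1} = x_n - f(x_n)(x_n - x_{n-1})/(f(x_n) - f(x_{n-1}))

Iteration 1:
  f(-0.150000) = 0.966271
  f(1.010000) = -0.488239
  x_2 = 1.010000 - (-0.488239)×(1.010000 - (-0.150000))/(-0.488239 - 0.966271)
       = 0.620620
Iteration 2:
  f(1.010000) = -0.488239
  f(0.620620) = 0.428349
  x_3 = 0.620620 - 0.428349×(0.620620 - 1.010000)/(0.428349 - (-0.488239))
       = 0.802589
Iteration 3:
  f(0.620620) = 0.428349
  f(0.802589) = 0.050698
  x_4 = 0.802589 - 0.050698×(0.802589 - 0.620620)/(0.050698 - 0.428349)
       = 0.827018
Iteration 4:
  f(0.802589) = 0.050698
  f(0.827018) = -0.006885
  x_5 = 0.827018 - (-0.006885)×(0.827018 - 0.802589)/(-0.006885 - 0.050698)
       = 0.824097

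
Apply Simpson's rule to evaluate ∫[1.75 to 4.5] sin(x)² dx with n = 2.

f(x) = sin(x)²
a = 1.75, b = 4.5, n = 2
h = (b - a)/n = 1.375000

Simpson's rule: (h/3)[f(x₀) + 4f(x₁) + 2f(x₂) + ... + f(xₙ)]

x_0 = 1.7500, f(x_0) = 0.968228, coefficient = 1
x_1 = 3.1250, f(x_1) = 0.000275, coefficient = 4
x_2 = 4.5000, f(x_2) = 0.955565, coefficient = 1

I ≈ (1.375000/3) × 1.924895 = 0.882243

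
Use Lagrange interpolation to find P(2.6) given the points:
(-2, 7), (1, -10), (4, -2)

Lagrange interpolation formula:
P(x) = Σ yᵢ × Lᵢ(x)
where Lᵢ(x) = Π_{j≠i} (x - xⱼ)/(xᵢ - xⱼ)

L_0(2.6) = (2.6 - 1)/(-2 - 1) × (2.6 - 4)/(-2 - 4) = -0.124444
L_1(2.6) = (2.6 - (-2))/(1 - (-2)) × (2.6 - 4)/(1 - 4) = 0.715556
L_2(2.6) = (2.6 - (-2))/(4 - (-2)) × (2.6 - 1)/(4 - 1) = 0.408889

P(2.6) = 7×L_0(2.6) + (-10)×L_1(2.6) + (-2)×L_2(2.6)
P(2.6) = -8.844444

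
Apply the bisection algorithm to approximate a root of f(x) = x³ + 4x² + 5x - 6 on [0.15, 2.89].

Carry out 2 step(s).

f(x) = x³ + 4x² + 5x - 6
Initial interval: [0.15, 2.89]

Iteration 1:
  c_1 = (0.150000 + 2.890000)/2 = 1.520000
  f(c_1) = f(1.520000) = 14.353408
  f(a) × f(c) < 0, new interval: [0.150000, 1.520000]
Iteration 2:
  c_2 = (0.150000 + 1.520000)/2 = 0.835000
  f(c_2) = f(0.835000) = 1.546083
  f(a) × f(c) < 0, new interval: [0.150000, 0.835000]

After 2 iteration(s), the approximation is c_2 = 0.835000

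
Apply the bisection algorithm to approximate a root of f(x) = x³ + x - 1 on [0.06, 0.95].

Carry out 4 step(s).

f(x) = x³ + x - 1
Initial interval: [0.06, 0.95]

Iteration 1:
  c_1 = (0.060000 + 0.950000)/2 = 0.505000
  f(c_1) = f(0.505000) = -0.366212
  f(a) × f(c) ≥ 0, new interval: [0.505000, 0.950000]
Iteration 2:
  c_2 = (0.505000 + 0.950000)/2 = 0.727500
  f(c_2) = f(0.727500) = 0.112534
  f(a) × f(c) < 0, new interval: [0.505000, 0.727500]
Iteration 3:
  c_3 = (0.505000 + 0.727500)/2 = 0.616250
  f(c_3) = f(0.616250) = -0.149720
  f(a) × f(c) ≥ 0, new interval: [0.616250, 0.727500]
Iteration 4:
  c_4 = (0.616250 + 0.727500)/2 = 0.671875
  f(c_4) = f(0.671875) = -0.024830
  f(a) × f(c) ≥ 0, new interval: [0.671875, 0.727500]

After 4 iteration(s), the approximation is c_4 = 0.671875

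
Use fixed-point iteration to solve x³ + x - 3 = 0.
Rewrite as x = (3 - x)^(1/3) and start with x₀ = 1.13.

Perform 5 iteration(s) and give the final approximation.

Equation: x³ + x - 3 = 0
Fixed-point form: x = (3 - x)^(1/3)
x₀ = 1.13

x_1 = g(1.130000) = 1.232009
x_2 = g(1.232009) = 1.209187
x_3 = g(1.209187) = 1.214367
x_4 = g(1.214367) = 1.213195
x_5 = g(1.213195) = 1.213461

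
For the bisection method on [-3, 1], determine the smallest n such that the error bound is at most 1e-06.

We need (b-a)/2^n ≤ 1e-06
(1 - (-3))/2^n ≤ 1e-06
4/2^n ≤ 1e-06
2^n ≥ 4000000
n ≥ log₂(4000000) = 21.93
n ≥ 22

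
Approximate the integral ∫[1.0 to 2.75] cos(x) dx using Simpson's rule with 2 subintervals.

f(x) = cos(x)
a = 1.0, b = 2.75, n = 2
h = (b - a)/n = 0.875000

Simpson's rule: (h/3)[f(x₀) + 4f(x₁) + 2f(x₂) + ... + f(xₙ)]

x_0 = 1.0000, f(x_0) = 0.540302, coefficient = 1
x_1 = 1.8750, f(x_1) = -0.299534, coefficient = 4
x_2 = 2.7500, f(x_2) = -0.924302, coefficient = 1

I ≈ (0.875000/3) × -1.582134 = -0.461456
Exact value: -0.459810
Error: 0.001646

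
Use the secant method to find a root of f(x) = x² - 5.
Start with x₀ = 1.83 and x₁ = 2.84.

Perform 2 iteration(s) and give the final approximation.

f(x) = x² - 5
x₀ = 1.83, x₁ = 2.84

Secant formula: x_{n+1} = x_n - f(x_n)(x_n - x_{n-1})/(f(x_n) - f(x_{n-1}))

Iteration 1:
  f(1.830000) = -1.651100
  f(2.840000) = 3.065600
  x_2 = 2.840000 - 3.065600×(2.840000 - 1.830000)/(3.065600 - (-1.651100))
       = 2.183555
Iteration 2:
  f(2.840000) = 3.065600
  f(2.183555) = -0.232089
  x_3 = 2.183555 - (-0.232089)×(2.183555 - 2.840000)/(-0.232089 - 3.065600)
       = 2.229755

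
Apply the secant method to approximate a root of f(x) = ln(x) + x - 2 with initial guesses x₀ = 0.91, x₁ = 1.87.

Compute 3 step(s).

f(x) = ln(x) + x - 2
x₀ = 0.91, x₁ = 1.87

Secant formula: x_{n+1} = x_n - f(x_n)(x_n - x_{n-1})/(f(x_n) - f(x_{n-1}))

Iteration 1:
  f(0.910000) = -1.184311
  f(1.870000) = 0.495938
  x_2 = 1.870000 - 0.495938×(1.870000 - 0.910000)/(0.495938 - (-1.184311))
       = 1.586649
Iteration 2:
  f(1.870000) = 0.495938
  f(1.586649) = 0.048273
  x_3 = 1.586649 - 0.048273×(1.586649 - 1.870000)/(0.048273 - 0.495938)
       = 1.556094
Iteration 3:
  f(1.586649) = 0.048273
  f(1.556094) = -0.001727
  x_4 = 1.556094 - (-0.001727)×(1.556094 - 1.586649)/(-0.001727 - 0.048273)
       = 1.557149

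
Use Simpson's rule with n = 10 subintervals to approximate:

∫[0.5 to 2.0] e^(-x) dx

f(x) = e^(-x)
a = 0.5, b = 2.0, n = 10
h = (b - a)/n = 0.150000

Simpson's rule: (h/3)[f(x₀) + 4f(x₁) + 2f(x₂) + ... + f(xₙ)]

x_0 = 0.5000, f(x_0) = 0.606531, coefficient = 1
x_1 = 0.6500, f(x_1) = 0.522046, coefficient = 4
x_2 = 0.8000, f(x_2) = 0.449329, coefficient = 2
x_3 = 0.9500, f(x_3) = 0.386741, coefficient = 4
x_4 = 1.1000, f(x_4) = 0.332871, coefficient = 2
x_5 = 1.2500, f(x_5) = 0.286505, coefficient = 4
x_6 = 1.4000, f(x_6) = 0.246597, coefficient = 2
x_7 = 1.5500, f(x_7) = 0.212248, coefficient = 4
x_8 = 1.7000, f(x_8) = 0.182684, coefficient = 2
x_9 = 1.8500, f(x_9) = 0.157237, coefficient = 4
x_10 = 2.0000, f(x_10) = 0.135335, coefficient = 1

I ≈ (0.150000/3) × 9.423934 = 0.471197
Exact value: 0.471195
Error: 0.000001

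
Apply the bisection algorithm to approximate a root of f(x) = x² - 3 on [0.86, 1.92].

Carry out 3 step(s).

f(x) = x² - 3
Initial interval: [0.86, 1.92]

Iteration 1:
  c_1 = (0.860000 + 1.920000)/2 = 1.390000
  f(c_1) = f(1.390000) = -1.067900
  f(a) × f(c) ≥ 0, new interval: [1.390000, 1.920000]
Iteration 2:
  c_2 = (1.390000 + 1.920000)/2 = 1.655000
  f(c_2) = f(1.655000) = -0.260975
  f(a) × f(c) ≥ 0, new interval: [1.655000, 1.920000]
Iteration 3:
  c_3 = (1.655000 + 1.920000)/2 = 1.787500
  f(c_3) = f(1.787500) = 0.195156
  f(a) × f(c) < 0, new interval: [1.655000, 1.787500]

After 3 iteration(s), the approximation is c_3 = 1.787500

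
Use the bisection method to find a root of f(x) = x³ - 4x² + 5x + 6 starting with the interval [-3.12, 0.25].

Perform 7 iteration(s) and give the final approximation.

f(x) = x³ - 4x² + 5x + 6
Initial interval: [-3.12, 0.25]

Iteration 1:
  c_1 = (-3.120000 + 0.250000)/2 = -1.435000
  f(c_1) = f(-1.435000) = -12.366888
  f(a) × f(c) ≥ 0, new interval: [-1.435000, 0.250000]
Iteration 2:
  c_2 = (-1.435000 + 0.250000)/2 = -0.592500
  f(c_2) = f(-0.592500) = 1.425274
  f(a) × f(c) < 0, new interval: [-1.435000, -0.592500]
Iteration 3:
  c_3 = (-1.435000 + (-0.592500))/2 = -1.013750
  f(c_3) = f(-1.013750) = -4.221326
  f(a) × f(c) ≥ 0, new interval: [-1.013750, -0.592500]
Iteration 4:
  c_4 = (-1.013750 + (-0.592500))/2 = -0.803125
  f(c_4) = f(-0.803125) = -1.113688
  f(a) × f(c) ≥ 0, new interval: [-0.803125, -0.592500]
Iteration 5:
  c_5 = (-0.803125 + (-0.592500))/2 = -0.697812
  f(c_5) = f(-0.697812) = 0.223374
  f(a) × f(c) < 0, new interval: [-0.803125, -0.697812]
Iteration 6:
  c_6 = (-0.803125 + (-0.697812))/2 = -0.750469
  f(c_6) = f(-0.750469) = -0.427824
  f(a) × f(c) ≥ 0, new interval: [-0.750469, -0.697812]
Iteration 7:
  c_7 = (-0.750469 + (-0.697812))/2 = -0.724141
  f(c_7) = f(-0.724141) = -0.097946
  f(a) × f(c) ≥ 0, new interval: [-0.724141, -0.697812]

After 7 iteration(s), the approximation is c_7 = -0.724141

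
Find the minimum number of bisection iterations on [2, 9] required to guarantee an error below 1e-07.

We need (b-a)/2^n ≤ 1e-07
(9 - 2)/2^n ≤ 1e-07
7/2^n ≤ 1e-07
2^n ≥ 70000000
n ≥ log₂(70000000) = 26.06
n ≥ 27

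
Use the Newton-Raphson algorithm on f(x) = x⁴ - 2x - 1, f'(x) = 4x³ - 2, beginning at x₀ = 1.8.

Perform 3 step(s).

f(x) = x⁴ - 2x - 1
f'(x) = 4x³ - 2
x₀ = 1.8

Newton-Raphson formula: x_{n+1} = x_n - f(x_n)/f'(x_n)

Iteration 1:
  f(1.800000) = 5.897600
  f'(1.800000) = 21.328000
  x_1 = 1.800000 - 5.897600/21.328000 = 1.523481
Iteration 2:
  f(1.523481) = 1.340051
  f'(1.523481) = 12.143960
  x_2 = 1.523481 - 1.340051/12.143960 = 1.413134
Iteration 3:
  f(1.413134) = 0.161530
  f'(1.413134) = 9.287812
  x_3 = 1.413134 - 0.161530/9.287812 = 1.395742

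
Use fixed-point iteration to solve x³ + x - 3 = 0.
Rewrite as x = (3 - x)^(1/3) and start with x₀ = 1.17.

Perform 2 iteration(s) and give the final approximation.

Equation: x³ + x - 3 = 0
Fixed-point form: x = (3 - x)^(1/3)
x₀ = 1.17

x_1 = g(1.170000) = 1.223161
x_2 = g(1.223161) = 1.211200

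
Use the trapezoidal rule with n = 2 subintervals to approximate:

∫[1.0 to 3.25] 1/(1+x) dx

f(x) = 1/(1+x)
a = 1.0, b = 3.25, n = 2
h = (b - a)/n = 1.125000

Trapezoidal rule: (h/2)[f(x₀) + 2f(x₁) + 2f(x₂) + ... + f(xₙ)]

x_0 = 1.0000, f(x_0) = 0.500000, coefficient = 1
x_1 = 2.1250, f(x_1) = 0.320000, coefficient = 2
x_2 = 3.2500, f(x_2) = 0.235294, coefficient = 1

I ≈ (1.125000/2) × 1.375294 = 0.773603
Exact value: 0.753772
Error: 0.019831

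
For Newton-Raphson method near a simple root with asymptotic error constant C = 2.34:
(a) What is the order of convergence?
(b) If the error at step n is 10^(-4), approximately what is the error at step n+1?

(a) Newton-Raphson has quadratic (order 2) convergence near simple roots.
    This means |e_{n+1}| ≈ C|e_n|².

(b) With |e_n| = 10^(-4) and C = 2.34:
    |e_{n+1}| ≈ 2.34 × (10^(-4))² = 2.34 × 10^(-8)

(a) 2 (quadratic); (b) |e_{n+1}| ≈ 2.340e-08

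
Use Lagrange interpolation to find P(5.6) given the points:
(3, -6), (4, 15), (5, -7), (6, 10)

Lagrange interpolation formula:
P(x) = Σ yᵢ × Lᵢ(x)
where Lᵢ(x) = Π_{j≠i} (x - xⱼ)/(xᵢ - xⱼ)

L_0(5.6) = (5.6 - 4)/(3 - 4) × (5.6 - 5)/(3 - 5) × (5.6 - 6)/(3 - 6) = 0.064000
L_1(5.6) = (5.6 - 3)/(4 - 3) × (5.6 - 5)/(4 - 5) × (5.6 - 6)/(4 - 6) = -0.312000
L_2(5.6) = (5.6 - 3)/(5 - 3) × (5.6 - 4)/(5 - 4) × (5.6 - 6)/(5 - 6) = 0.832000
L_3(5.6) = (5.6 - 3)/(6 - 3) × (5.6 - 4)/(6 - 4) × (5.6 - 5)/(6 - 5) = 0.416000

P(5.6) = (-6)×L_0(5.6) + 15×L_1(5.6) + (-7)×L_2(5.6) + 10×L_3(5.6)
P(5.6) = -6.728000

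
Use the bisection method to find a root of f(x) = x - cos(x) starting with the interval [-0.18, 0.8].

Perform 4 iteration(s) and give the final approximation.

f(x) = x - cos(x)
Initial interval: [-0.18, 0.8]

Iteration 1:
  c_1 = (-0.180000 + 0.800000)/2 = 0.310000
  f(c_1) = f(0.310000) = -0.642334
  f(a) × f(c) ≥ 0, new interval: [0.310000, 0.800000]
Iteration 2:
  c_2 = (0.310000 + 0.800000)/2 = 0.555000
  f(c_2) = f(0.555000) = -0.294900
  f(a) × f(c) ≥ 0, new interval: [0.555000, 0.800000]
Iteration 3:
  c_3 = (0.555000 + 0.800000)/2 = 0.677500
  f(c_3) = f(0.677500) = -0.101642
  f(a) × f(c) ≥ 0, new interval: [0.677500, 0.800000]
Iteration 4:
  c_4 = (0.677500 + 0.800000)/2 = 0.738750
  f(c_4) = f(0.738750) = -0.000561
  f(a) × f(c) ≥ 0, new interval: [0.738750, 0.800000]

After 4 iteration(s), the approximation is c_4 = 0.738750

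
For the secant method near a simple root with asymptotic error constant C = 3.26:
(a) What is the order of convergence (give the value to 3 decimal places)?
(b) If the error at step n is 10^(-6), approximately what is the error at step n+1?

(a) Secant method has superlinear convergence with order φ = (1+√5)/2 ≈ 1.618.
    This means |e_{n+1}| ≈ C|e_n|^1.618.

(b) With |e_n| = 10^(-6) and C = 3.26:
    |e_{n+1}| ≈ 3.26 × (10^(-6))^1.618 = 3.26 × 10^(-9.71)

(a) ≈ 1.618 (golden ratio); (b) |e_{n+1}| ≈ 6.383e-10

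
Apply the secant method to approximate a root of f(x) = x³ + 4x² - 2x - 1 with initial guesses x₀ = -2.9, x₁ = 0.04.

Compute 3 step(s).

f(x) = x³ + 4x² - 2x - 1
x₀ = -2.9, x₁ = 0.04

Secant formula: x_{n+1} = x_n - f(x_n)(x_n - x_{n-1})/(f(x_n) - f(x_{n-1}))

Iteration 1:
  f(-2.900000) = 14.051000
  f(0.040000) = -1.073536
  x_2 = 0.040000 - (-1.073536)×(0.040000 - (-2.900000))/(-1.073536 - 14.051000)
       = -0.168681
Iteration 2:
  f(0.040000) = -1.073536
  f(-0.168681) = -0.553626
  x_3 = -0.168681 - (-0.553626)×(-0.168681 - 0.040000)/(-0.553626 - (-1.073536))
       = -0.390894
Iteration 3:
  f(-0.168681) = -0.553626
  f(-0.390894) = 0.333252
  x_4 = -0.390894 - 0.333252×(-0.390894 - (-0.168681))/(0.333252 - (-0.553626))
       = -0.307395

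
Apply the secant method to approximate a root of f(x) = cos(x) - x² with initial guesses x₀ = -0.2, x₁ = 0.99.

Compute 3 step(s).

f(x) = cos(x) - x²
x₀ = -0.2, x₁ = 0.99

Secant formula: x_{n+1} = x_n - f(x_n)(x_n - x_{n-1})/(f(x_n) - f(x_{n-1}))

Iteration 1:
  f(-0.200000) = 0.940067
  f(0.990000) = -0.431410
  x_2 = 0.990000 - (-0.431410)×(0.990000 - (-0.200000))/(-0.431410 - 0.940067)
       = 0.615675
Iteration 2:
  f(0.990000) = -0.431410
  f(0.615675) = 0.437328
  x_3 = 0.615675 - 0.437328×(0.615675 - 0.990000)/(0.437328 - (-0.431410))
       = 0.804112
Iteration 3:
  f(0.615675) = 0.437328
  f(0.804112) = 0.047154
  x_4 = 0.804112 - 0.047154×(0.804112 - 0.615675)/(0.047154 - 0.437328)
       = 0.826886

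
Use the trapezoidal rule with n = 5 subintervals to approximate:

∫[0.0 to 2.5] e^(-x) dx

f(x) = e^(-x)
a = 0.0, b = 2.5, n = 5
h = (b - a)/n = 0.500000

Trapezoidal rule: (h/2)[f(x₀) + 2f(x₁) + 2f(x₂) + ... + f(xₙ)]

x_0 = 0.0000, f(x_0) = 1.000000, coefficient = 1
x_1 = 0.5000, f(x_1) = 0.606531, coefficient = 2
x_2 = 1.0000, f(x_2) = 0.367879, coefficient = 2
x_3 = 1.5000, f(x_3) = 0.223130, coefficient = 2
x_4 = 2.0000, f(x_4) = 0.135335, coefficient = 2
x_5 = 2.5000, f(x_5) = 0.082085, coefficient = 1

I ≈ (0.500000/2) × 3.747836 = 0.936959
Exact value: 0.917915
Error: 0.019044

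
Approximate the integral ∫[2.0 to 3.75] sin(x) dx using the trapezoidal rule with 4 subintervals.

f(x) = sin(x)
a = 2.0, b = 3.75, n = 4
h = (b - a)/n = 0.437500

Trapezoidal rule: (h/2)[f(x₀) + 2f(x₁) + 2f(x₂) + ... + f(xₙ)]

x_0 = 2.0000, f(x_0) = 0.909297, coefficient = 1
x_1 = 2.4375, f(x_1) = 0.647343, coefficient = 2
x_2 = 2.8750, f(x_2) = 0.263446, coefficient = 2
x_3 = 3.3125, f(x_3) = -0.170077, coefficient = 2
x_4 = 3.7500, f(x_4) = -0.571561, coefficient = 1

I ≈ (0.437500/2) × 1.819160 = 0.397941
Exact value: 0.404413
Error: 0.006471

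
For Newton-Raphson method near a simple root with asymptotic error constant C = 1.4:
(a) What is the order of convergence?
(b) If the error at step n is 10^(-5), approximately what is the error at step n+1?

(a) Newton-Raphson has quadratic (order 2) convergence near simple roots.
    This means |e_{n+1}| ≈ C|e_n|².

(b) With |e_n| = 10^(-5) and C = 1.4:
    |e_{n+1}| ≈ 1.4 × (10^(-5))² = 1.4 × 10^(-10)

(a) 2 (quadratic); (b) |e_{n+1}| ≈ 1.400e-10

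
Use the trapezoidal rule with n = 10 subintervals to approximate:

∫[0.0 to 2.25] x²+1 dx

f(x) = x²+1
a = 0.0, b = 2.25, n = 10
h = (b - a)/n = 0.225000

Trapezoidal rule: (h/2)[f(x₀) + 2f(x₁) + 2f(x₂) + ... + f(xₙ)]

x_0 = 0.0000, f(x_0) = 1.000000, coefficient = 1
x_1 = 0.2250, f(x_1) = 1.050625, coefficient = 2
x_2 = 0.4500, f(x_2) = 1.202500, coefficient = 2
x_3 = 0.6750, f(x_3) = 1.455625, coefficient = 2
x_4 = 0.9000, f(x_4) = 1.810000, coefficient = 2
x_5 = 1.1250, f(x_5) = 2.265625, coefficient = 2
x_6 = 1.3500, f(x_6) = 2.822500, coefficient = 2
x_7 = 1.5750, f(x_7) = 3.480625, coefficient = 2
x_8 = 1.8000, f(x_8) = 4.240000, coefficient = 2
x_9 = 2.0250, f(x_9) = 5.100625, coefficient = 2
x_10 = 2.2500, f(x_10) = 6.062500, coefficient = 1

I ≈ (0.225000/2) × 53.918750 = 6.065859
Exact value: 6.046875
Error: 0.018984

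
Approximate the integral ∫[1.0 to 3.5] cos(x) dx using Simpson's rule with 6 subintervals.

f(x) = cos(x)
a = 1.0, b = 3.5, n = 6
h = (b - a)/n = 0.416667

Simpson's rule: (h/3)[f(x₀) + 4f(x₁) + 2f(x₂) + ... + f(xₙ)]

x_0 = 1.0000, f(x_0) = 0.540302, coefficient = 1
x_1 = 1.4167, f(x_1) = 0.153520, coefficient = 4
x_2 = 1.8333, f(x_2) = -0.259531, coefficient = 2
x_3 = 2.2500, f(x_3) = -0.628174, coefficient = 4
x_4 = 2.6667, f(x_4) = -0.889327, coefficient = 2
x_5 = 3.0833, f(x_5) = -0.998303, coefficient = 4
x_6 = 3.5000, f(x_6) = -0.936457, coefficient = 1

I ≈ (0.416667/3) × -8.585698 = -1.192458
Exact value: -1.192254
Error: 0.000204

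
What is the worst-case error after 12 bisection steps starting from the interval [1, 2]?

Bisection error bound: |error| ≤ (b-a)/2^n
|error| ≤ (2 - 1)/2^12 = 1/2^12
|error| ≤ 0.0002441406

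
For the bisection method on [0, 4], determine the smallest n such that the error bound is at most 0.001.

We need (b-a)/2^n ≤ 0.001
(4 - 0)/2^n ≤ 0.001
4/2^n ≤ 0.001
2^n ≥ 4000
n ≥ log₂(4000) = 11.97
n ≥ 12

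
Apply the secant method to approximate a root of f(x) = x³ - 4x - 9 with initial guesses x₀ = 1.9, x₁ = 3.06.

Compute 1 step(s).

f(x) = x³ - 4x - 9
x₀ = 1.9, x₁ = 3.06

Secant formula: x_{n+1} = x_n - f(x_n)(x_n - x_{n-1})/(f(x_n) - f(x_{n-1}))

Iteration 1:
  f(1.900000) = -9.741000
  f(3.060000) = 7.412616
  x_2 = 3.060000 - 7.412616×(3.060000 - 1.900000)/(7.412616 - (-9.741000))
       = 2.558728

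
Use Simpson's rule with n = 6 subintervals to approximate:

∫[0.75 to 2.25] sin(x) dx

f(x) = sin(x)
a = 0.75, b = 2.25, n = 6
h = (b - a)/n = 0.250000

Simpson's rule: (h/3)[f(x₀) + 4f(x₁) + 2f(x₂) + ... + f(xₙ)]

x_0 = 0.7500, f(x_0) = 0.681639, coefficient = 1
x_1 = 1.0000, f(x_1) = 0.841471, coefficient = 4
x_2 = 1.2500, f(x_2) = 0.948985, coefficient = 2
x_3 = 1.5000, f(x_3) = 0.997495, coefficient = 4
x_4 = 1.7500, f(x_4) = 0.983986, coefficient = 2
x_5 = 2.0000, f(x_5) = 0.909297, coefficient = 4
x_6 = 2.2500, f(x_6) = 0.778073, coefficient = 1

I ≈ (0.250000/3) × 16.318707 = 1.359892
Exact value: 1.359862
Error: 0.000030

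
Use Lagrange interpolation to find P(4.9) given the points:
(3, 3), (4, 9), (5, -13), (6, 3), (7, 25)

Lagrange interpolation formula:
P(x) = Σ yᵢ × Lᵢ(x)
where Lᵢ(x) = Π_{j≠i} (x - xⱼ)/(xᵢ - xⱼ)

L_0(4.9) = (4.9 - 4)/(3 - 4) × (4.9 - 5)/(3 - 5) × (4.9 - 6)/(3 - 6) × (4.9 - 7)/(3 - 7) = -0.008662
L_1(4.9) = (4.9 - 3)/(4 - 3) × (4.9 - 5)/(4 - 5) × (4.9 - 6)/(4 - 6) × (4.9 - 7)/(4 - 7) = 0.073150
L_2(4.9) = (4.9 - 3)/(5 - 3) × (4.9 - 4)/(5 - 4) × (4.9 - 6)/(5 - 6) × (4.9 - 7)/(5 - 7) = 0.987525
L_3(4.9) = (4.9 - 3)/(6 - 3) × (4.9 - 4)/(6 - 4) × (4.9 - 5)/(6 - 5) × (4.9 - 7)/(6 - 7) = -0.059850
L_4(4.9) = (4.9 - 3)/(7 - 3) × (4.9 - 4)/(7 - 4) × (4.9 - 5)/(7 - 5) × (4.9 - 6)/(7 - 6) = 0.007837

P(4.9) = 3×L_0(4.9) + 9×L_1(4.9) + (-13)×L_2(4.9) + 3×L_3(4.9) + 25×L_4(4.9)
P(4.9) = -12.189075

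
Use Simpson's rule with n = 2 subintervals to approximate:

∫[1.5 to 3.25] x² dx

f(x) = x²
a = 1.5, b = 3.25, n = 2
h = (b - a)/n = 0.875000

Simpson's rule: (h/3)[f(x₀) + 4f(x₁) + 2f(x₂) + ... + f(xₙ)]

x_0 = 1.5000, f(x_0) = 2.250000, coefficient = 1
x_1 = 2.3750, f(x_1) = 5.640625, coefficient = 4
x_2 = 3.2500, f(x_2) = 10.562500, coefficient = 1

I ≈ (0.875000/3) × 35.375000 = 10.317708
Exact value: 10.317708
Error: 0.000000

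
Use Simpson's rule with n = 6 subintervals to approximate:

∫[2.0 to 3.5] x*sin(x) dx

f(x) = x*sin(x)
a = 2.0, b = 3.5, n = 6
h = (b - a)/n = 0.250000

Simpson's rule: (h/3)[f(x₀) + 4f(x₁) + 2f(x₂) + ... + f(xₙ)]

x_0 = 2.0000, f(x_0) = 1.818595, coefficient = 1
x_1 = 2.2500, f(x_1) = 1.750665, coefficient = 4
x_2 = 2.5000, f(x_2) = 1.496180, coefficient = 2
x_3 = 2.7500, f(x_3) = 1.049568, coefficient = 4
x_4 = 3.0000, f(x_4) = 0.423360, coefficient = 2
x_5 = 3.2500, f(x_5) = -0.351634, coefficient = 4
x_6 = 3.5000, f(x_6) = -1.227741, coefficient = 1

I ≈ (0.250000/3) × 14.224327 = 1.185361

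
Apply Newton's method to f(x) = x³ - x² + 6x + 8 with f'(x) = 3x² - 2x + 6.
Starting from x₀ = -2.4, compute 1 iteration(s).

f(x) = x³ - x² + 6x + 8
f'(x) = 3x² - 2x + 6
x₀ = -2.4

Newton-Raphson formula: x_{n+1} = x_n - f(x_n)/f'(x_n)

Iteration 1:
  f(-2.400000) = -25.984000
  f'(-2.400000) = 28.080000
  x_1 = -2.400000 - (-25.984000)/28.080000 = -1.474644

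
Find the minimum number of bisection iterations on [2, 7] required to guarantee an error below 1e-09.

We need (b-a)/2^n ≤ 1e-09
(7 - 2)/2^n ≤ 1e-09
5/2^n ≤ 1e-09
2^n ≥ 5000000000
n ≥ log₂(5000000000) = 32.22
n ≥ 33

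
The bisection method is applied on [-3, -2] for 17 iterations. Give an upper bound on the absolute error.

Bisection error bound: |error| ≤ (b-a)/2^n
|error| ≤ (-2 - (-3))/2^17 = 1/2^17
|error| ≤ 0.0000076294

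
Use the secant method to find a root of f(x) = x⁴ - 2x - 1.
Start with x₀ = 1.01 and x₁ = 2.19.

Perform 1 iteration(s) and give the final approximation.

f(x) = x⁴ - 2x - 1
x₀ = 1.01, x₁ = 2.19

Secant formula: x_{n+1} = x_n - f(x_n)(x_n - x_{n-1})/(f(x_n) - f(x_{n-1}))

Iteration 1:
  f(1.010000) = -1.979396
  f(2.190000) = 17.622575
  x_2 = 2.190000 - 17.622575×(2.190000 - 1.010000)/(17.622575 - (-1.979396))
       = 1.129156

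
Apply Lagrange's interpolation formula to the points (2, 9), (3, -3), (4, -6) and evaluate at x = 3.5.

Lagrange interpolation formula:
P(x) = Σ yᵢ × Lᵢ(x)
where Lᵢ(x) = Π_{j≠i} (x - xⱼ)/(xᵢ - xⱼ)

L_0(3.5) = (3.5 - 3)/(2 - 3) × (3.5 - 4)/(2 - 4) = -0.125000
L_1(3.5) = (3.5 - 2)/(3 - 2) × (3.5 - 4)/(3 - 4) = 0.750000
L_2(3.5) = (3.5 - 2)/(4 - 2) × (3.5 - 3)/(4 - 3) = 0.375000

P(3.5) = 9×L_0(3.5) + (-3)×L_1(3.5) + (-6)×L_2(3.5)
P(3.5) = -5.625000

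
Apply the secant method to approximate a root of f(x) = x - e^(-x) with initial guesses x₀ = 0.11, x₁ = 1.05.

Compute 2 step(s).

f(x) = x - e^(-x)
x₀ = 0.11, x₁ = 1.05

Secant formula: x_{n+1} = x_n - f(x_n)(x_n - x_{n-1})/(f(x_n) - f(x_{n-1}))

Iteration 1:
  f(0.110000) = -0.785834
  f(1.050000) = 0.700062
  x_2 = 1.050000 - 0.700062×(1.050000 - 0.110000)/(0.700062 - (-0.785834))
       = 0.607130
Iteration 2:
  f(1.050000) = 0.700062
  f(0.607130) = 0.062218
  x_3 = 0.607130 - 0.062218×(0.607130 - 1.050000)/(0.062218 - 0.700062)
       = 0.563931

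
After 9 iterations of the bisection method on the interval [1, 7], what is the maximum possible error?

Bisection error bound: |error| ≤ (b-a)/2^n
|error| ≤ (7 - 1)/2^9 = 6/2^9
|error| ≤ 0.0117187500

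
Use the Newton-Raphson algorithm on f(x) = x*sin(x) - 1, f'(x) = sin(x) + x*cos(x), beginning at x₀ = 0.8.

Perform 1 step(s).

f(x) = x*sin(x) - 1
f'(x) = sin(x) + x*cos(x)
x₀ = 0.8

Newton-Raphson formula: x_{n+1} = x_n - f(x_n)/f'(x_n)

Iteration 1:
  f(0.800000) = -0.426115
  f'(0.800000) = 1.274721
  x_1 = 0.800000 - (-0.426115)/1.274721 = 1.134281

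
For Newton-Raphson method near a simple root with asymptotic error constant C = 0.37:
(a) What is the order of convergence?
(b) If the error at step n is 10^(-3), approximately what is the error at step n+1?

(a) Newton-Raphson has quadratic (order 2) convergence near simple roots.
    This means |e_{n+1}| ≈ C|e_n|².

(b) With |e_n| = 10^(-3) and C = 0.37:
    |e_{n+1}| ≈ 0.37 × (10^(-3))² = 0.37 × 10^(-6)

(a) 2 (quadratic); (b) |e_{n+1}| ≈ 3.700e-07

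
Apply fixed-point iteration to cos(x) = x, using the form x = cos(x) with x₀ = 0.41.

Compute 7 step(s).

Equation: cos(x) = x
Fixed-point form: x = cos(x)
x₀ = 0.41

x_1 = g(0.410000) = 0.917121
x_2 = g(0.917121) = 0.608108
x_3 = g(0.608108) = 0.820730
x_4 = g(0.820730) = 0.681687
x_5 = g(0.681687) = 0.776511
x_6 = g(0.776511) = 0.713363
x_7 = g(0.713363) = 0.756165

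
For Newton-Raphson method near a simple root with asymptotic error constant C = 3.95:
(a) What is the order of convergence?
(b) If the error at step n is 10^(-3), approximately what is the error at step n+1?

(a) Newton-Raphson has quadratic (order 2) convergence near simple roots.
    This means |e_{n+1}| ≈ C|e_n|².

(b) With |e_n| = 10^(-3) and C = 3.95:
    |e_{n+1}| ≈ 3.95 × (10^(-3))² = 3.95 × 10^(-6)

(a) 2 (quadratic); (b) |e_{n+1}| ≈ 3.950e-06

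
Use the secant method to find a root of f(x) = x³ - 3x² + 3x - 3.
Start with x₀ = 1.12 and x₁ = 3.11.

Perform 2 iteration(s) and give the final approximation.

f(x) = x³ - 3x² + 3x - 3
x₀ = 1.12, x₁ = 3.11

Secant formula: x_{n+1} = x_n - f(x_n)(x_n - x_{n-1})/(f(x_n) - f(x_{n-1}))

Iteration 1:
  f(1.120000) = -1.998272
  f(3.110000) = 7.393931
  x_2 = 3.110000 - 7.393931×(3.110000 - 1.120000)/(7.393931 - (-1.998272))
       = 1.543390
Iteration 2:
  f(3.110000) = 7.393931
  f(1.543390) = -1.839552
  x_3 = 1.543390 - (-1.839552)×(1.543390 - 3.110000)/(-1.839552 - 7.393931)
       = 1.855500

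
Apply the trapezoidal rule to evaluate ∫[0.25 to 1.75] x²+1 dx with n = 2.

f(x) = x²+1
a = 0.25, b = 1.75, n = 2
h = (b - a)/n = 0.750000

Trapezoidal rule: (h/2)[f(x₀) + 2f(x₁) + 2f(x₂) + ... + f(xₙ)]

x_0 = 0.2500, f(x_0) = 1.062500, coefficient = 1
x_1 = 1.0000, f(x_1) = 2.000000, coefficient = 2
x_2 = 1.7500, f(x_2) = 4.062500, coefficient = 1

I ≈ (0.750000/2) × 9.125000 = 3.421875
Exact value: 3.281250
Error: 0.140625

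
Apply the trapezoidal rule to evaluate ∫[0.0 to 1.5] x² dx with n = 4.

f(x) = x²
a = 0.0, b = 1.5, n = 4
h = (b - a)/n = 0.375000

Trapezoidal rule: (h/2)[f(x₀) + 2f(x₁) + 2f(x₂) + ... + f(xₙ)]

x_0 = 0.0000, f(x_0) = 0.000000, coefficient = 1
x_1 = 0.3750, f(x_1) = 0.140625, coefficient = 2
x_2 = 0.7500, f(x_2) = 0.562500, coefficient = 2
x_3 = 1.1250, f(x_3) = 1.265625, coefficient = 2
x_4 = 1.5000, f(x_4) = 2.250000, coefficient = 1

I ≈ (0.375000/2) × 6.187500 = 1.160156
Exact value: 1.125000
Error: 0.035156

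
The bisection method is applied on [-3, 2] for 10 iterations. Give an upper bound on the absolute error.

Bisection error bound: |error| ≤ (b-a)/2^n
|error| ≤ (2 - (-3))/2^10 = 5/2^10
|error| ≤ 0.0048828125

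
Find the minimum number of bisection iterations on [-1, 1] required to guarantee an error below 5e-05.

We need (b-a)/2^n ≤ 5e-05
(1 - (-1))/2^n ≤ 5e-05
2/2^n ≤ 5e-05
2^n ≥ 40000
n ≥ log₂(40000) = 15.29
n ≥ 16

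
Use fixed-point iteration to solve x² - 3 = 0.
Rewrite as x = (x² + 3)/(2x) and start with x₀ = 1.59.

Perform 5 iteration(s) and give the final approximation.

Equation: x² - 3 = 0
Fixed-point form: x = (x² + 3)/(2x)
x₀ = 1.59

x_1 = g(1.590000) = 1.738396
x_2 = g(1.738396) = 1.732062
x_3 = g(1.732062) = 1.732051
x_4 = g(1.732051) = 1.732051
x_5 = g(1.732051) = 1.732051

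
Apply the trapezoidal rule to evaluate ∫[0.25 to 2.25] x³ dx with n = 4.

f(x) = x³
a = 0.25, b = 2.25, n = 4
h = (b - a)/n = 0.500000

Trapezoidal rule: (h/2)[f(x₀) + 2f(x₁) + 2f(x₂) + ... + f(xₙ)]

x_0 = 0.2500, f(x_0) = 0.015625, coefficient = 1
x_1 = 0.7500, f(x_1) = 0.421875, coefficient = 2
x_2 = 1.2500, f(x_2) = 1.953125, coefficient = 2
x_3 = 1.7500, f(x_3) = 5.359375, coefficient = 2
x_4 = 2.2500, f(x_4) = 11.390625, coefficient = 1

I ≈ (0.500000/2) × 26.875000 = 6.718750
Exact value: 6.406250
Error: 0.312500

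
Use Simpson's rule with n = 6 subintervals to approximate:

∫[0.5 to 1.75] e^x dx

f(x) = e^x
a = 0.5, b = 1.75, n = 6
h = (b - a)/n = 0.208333

Simpson's rule: (h/3)[f(x₀) + 4f(x₁) + 2f(x₂) + ... + f(xₙ)]

x_0 = 0.5000, f(x_0) = 1.648721, coefficient = 1
x_1 = 0.7083, f(x_1) = 2.030604, coefficient = 4
x_2 = 0.9167, f(x_2) = 2.500940, coefficient = 2
x_3 = 1.1250, f(x_3) = 3.080217, coefficient = 4
x_4 = 1.3333, f(x_4) = 3.793668, coefficient = 2
x_5 = 1.5417, f(x_5) = 4.672371, coefficient = 4
x_6 = 1.7500, f(x_6) = 5.754603, coefficient = 1

I ≈ (0.208333/3) × 59.125308 = 4.105924
Exact value: 4.105881
Error: 0.000043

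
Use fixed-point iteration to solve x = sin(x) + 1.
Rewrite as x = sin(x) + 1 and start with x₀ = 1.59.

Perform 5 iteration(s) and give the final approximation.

Equation: x = sin(x) + 1
Fixed-point form: x = sin(x) + 1
x₀ = 1.59

x_1 = g(1.590000) = 1.999816
x_2 = g(1.999816) = 1.909374
x_3 = g(1.909374) = 1.943228
x_4 = g(1.943228) = 1.931445
x_5 = g(1.931445) = 1.935668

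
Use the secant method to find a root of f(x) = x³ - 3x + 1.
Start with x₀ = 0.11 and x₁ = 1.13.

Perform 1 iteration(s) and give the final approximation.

f(x) = x³ - 3x + 1
x₀ = 0.11, x₁ = 1.13

Secant formula: x_{n+1} = x_n - f(x_n)(x_n - x_{n-1})/(f(x_n) - f(x_{n-1}))

Iteration 1:
  f(0.110000) = 0.671331
  f(1.130000) = -0.947103
  x_2 = 1.130000 - (-0.947103)×(1.130000 - 0.110000)/(-0.947103 - 0.671331)
       = 0.533099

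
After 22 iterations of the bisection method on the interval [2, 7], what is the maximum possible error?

Bisection error bound: |error| ≤ (b-a)/2^n
|error| ≤ (7 - 2)/2^22 = 5/2^22
|error| ≤ 0.0000011921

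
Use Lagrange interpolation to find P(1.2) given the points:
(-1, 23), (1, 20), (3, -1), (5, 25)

Lagrange interpolation formula:
P(x) = Σ yᵢ × Lᵢ(x)
where Lᵢ(x) = Π_{j≠i} (x - xⱼ)/(xᵢ - xⱼ)

L_0(1.2) = (1.2 - 1)/(-1 - 1) × (1.2 - 3)/(-1 - 3) × (1.2 - 5)/(-1 - 5) = -0.028500
L_1(1.2) = (1.2 - (-1))/(1 - (-1)) × (1.2 - 3)/(1 - 3) × (1.2 - 5)/(1 - 5) = 0.940500
L_2(1.2) = (1.2 - (-1))/(3 - (-1)) × (1.2 - 1)/(3 - 1) × (1.2 - 5)/(3 - 5) = 0.104500
L_3(1.2) = (1.2 - (-1))/(5 - (-1)) × (1.2 - 1)/(5 - 1) × (1.2 - 3)/(5 - 3) = -0.016500

P(1.2) = 23×L_0(1.2) + 20×L_1(1.2) + (-1)×L_2(1.2) + 25×L_3(1.2)
P(1.2) = 17.637500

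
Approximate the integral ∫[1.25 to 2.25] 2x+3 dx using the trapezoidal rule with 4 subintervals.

f(x) = 2x+3
a = 1.25, b = 2.25, n = 4
h = (b - a)/n = 0.250000

Trapezoidal rule: (h/2)[f(x₀) + 2f(x₁) + 2f(x₂) + ... + f(xₙ)]

x_0 = 1.2500, f(x_0) = 5.500000, coefficient = 1
x_1 = 1.5000, f(x_1) = 6.000000, coefficient = 2
x_2 = 1.7500, f(x_2) = 6.500000, coefficient = 2
x_3 = 2.0000, f(x_3) = 7.000000, coefficient = 2
x_4 = 2.2500, f(x_4) = 7.500000, coefficient = 1

I ≈ (0.250000/2) × 52.000000 = 6.500000
Exact value: 6.500000
Error: 0.000000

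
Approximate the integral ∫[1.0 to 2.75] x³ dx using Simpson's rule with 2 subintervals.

f(x) = x³
a = 1.0, b = 2.75, n = 2
h = (b - a)/n = 0.875000

Simpson's rule: (h/3)[f(x₀) + 4f(x₁) + 2f(x₂) + ... + f(xₙ)]

x_0 = 1.0000, f(x_0) = 1.000000, coefficient = 1
x_1 = 1.8750, f(x_1) = 6.591797, coefficient = 4
x_2 = 2.7500, f(x_2) = 20.796875, coefficient = 1

I ≈ (0.875000/3) × 48.164062 = 14.047852
Exact value: 14.047852
Error: 0.000000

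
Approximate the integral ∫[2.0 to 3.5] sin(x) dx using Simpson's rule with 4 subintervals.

f(x) = sin(x)
a = 2.0, b = 3.5, n = 4
h = (b - a)/n = 0.375000

Simpson's rule: (h/3)[f(x₀) + 4f(x₁) + 2f(x₂) + ... + f(xₙ)]

x_0 = 2.0000, f(x_0) = 0.909297, coefficient = 1
x_1 = 2.3750, f(x_1) = 0.693685, coefficient = 4
x_2 = 2.7500, f(x_2) = 0.381661, coefficient = 2
x_3 = 3.1250, f(x_3) = 0.016592, coefficient = 4
x_4 = 3.5000, f(x_4) = -0.350783, coefficient = 1

I ≈ (0.375000/3) × 4.162944 = 0.520368
Exact value: 0.520310
Error: 0.000058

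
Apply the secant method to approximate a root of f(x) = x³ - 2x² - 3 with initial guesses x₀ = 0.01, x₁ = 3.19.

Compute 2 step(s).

f(x) = x³ - 2x² - 3
x₀ = 0.01, x₁ = 3.19

Secant formula: x_{n+1} = x_n - f(x_n)(x_n - x_{n-1})/(f(x_n) - f(x_{n-1}))

Iteration 1:
  f(0.010000) = -3.000199
  f(3.190000) = 9.109559
  x_2 = 3.190000 - 9.109559×(3.190000 - 0.010000)/(9.109559 - (-3.000199))
       = 0.797847
Iteration 2:
  f(3.190000) = 9.109559
  f(0.797847) = -3.765242
  x_3 = 0.797847 - (-3.765242)×(0.797847 - 3.190000)/(-3.765242 - 9.109559)
       = 1.497433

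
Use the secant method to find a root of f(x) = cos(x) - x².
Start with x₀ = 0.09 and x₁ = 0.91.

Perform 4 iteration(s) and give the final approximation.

f(x) = cos(x) - x²
x₀ = 0.09, x₁ = 0.91

Secant formula: x_{n+1} = x_n - f(x_n)(x_n - x_{n-1})/(f(x_n) - f(x_{n-1}))

Iteration 1:
  f(0.090000) = 0.987853
  f(0.910000) = -0.214354
  x_2 = 0.910000 - (-0.214354)×(0.910000 - 0.090000)/(-0.214354 - 0.987853)
       = 0.763793
Iteration 2:
  f(0.910000) = -0.214354
  f(0.763793) = 0.138837
  x_3 = 0.763793 - 0.138837×(0.763793 - 0.910000)/(0.138837 - (-0.214354))
       = 0.821266
Iteration 3:
  f(0.763793) = 0.138837
  f(0.821266) = 0.006817
  x_4 = 0.821266 - 0.006817×(0.821266 - 0.763793)/(0.006817 - 0.138837)
       = 0.824234
Iteration 4:
  f(0.821266) = 0.006817
  f(0.824234) = -0.000242
  x_5 = 0.824234 - (-0.000242)×(0.824234 - 0.821266)/(-0.000242 - 0.006817)
       = 0.824132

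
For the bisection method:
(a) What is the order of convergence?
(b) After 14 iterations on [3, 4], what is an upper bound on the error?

(a) Bisection has linear (order 1) convergence; the error is halved each step.

(b) Error bound = (b-a)/2^n = (4 - 3)/2^{14}
    = 1/2^{14}

(a) 1 (linear); (b) error ≤ 6.10e-05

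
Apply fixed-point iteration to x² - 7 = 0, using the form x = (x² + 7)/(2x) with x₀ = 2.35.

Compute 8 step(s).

Equation: x² - 7 = 0
Fixed-point form: x = (x² + 7)/(2x)
x₀ = 2.35

x_1 = g(2.350000) = 2.664362
x_2 = g(2.664362) = 2.645816
x_3 = g(2.645816) = 2.645751
x_4 = g(2.645751) = 2.645751
x_5 = g(2.645751) = 2.645751
x_6 = g(2.645751) = 2.645751
x_7 = g(2.645751) = 2.645751
x_8 = g(2.645751) = 2.645751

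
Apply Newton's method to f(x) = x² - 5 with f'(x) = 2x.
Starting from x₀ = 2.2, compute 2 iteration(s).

f(x) = x² - 5
f'(x) = 2x
x₀ = 2.2

Newton-Raphson formula: x_{n+1} = x_n - f(x_n)/f'(x_n)

Iteration 1:
  f(2.200000) = -0.160000
  f'(2.200000) = 4.400000
  x_1 = 2.200000 - (-0.160000)/4.400000 = 2.236364
Iteration 2:
  f(2.236364) = 0.001322
  f'(2.236364) = 4.472727
  x_2 = 2.236364 - 0.001322/4.472727 = 2.236068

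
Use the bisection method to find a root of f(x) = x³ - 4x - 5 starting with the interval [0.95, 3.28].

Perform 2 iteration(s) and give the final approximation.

f(x) = x³ - 4x - 5
Initial interval: [0.95, 3.28]

Iteration 1:
  c_1 = (0.950000 + 3.280000)/2 = 2.115000
  f(c_1) = f(2.115000) = -3.999129
  f(a) × f(c) ≥ 0, new interval: [2.115000, 3.280000]
Iteration 2:
  c_2 = (2.115000 + 3.280000)/2 = 2.697500
  f(c_2) = f(2.697500) = 3.838376
  f(a) × f(c) < 0, new interval: [2.115000, 2.697500]

After 2 iteration(s), the approximation is c_2 = 2.697500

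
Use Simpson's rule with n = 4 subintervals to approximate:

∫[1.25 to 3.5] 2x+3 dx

f(x) = 2x+3
a = 1.25, b = 3.5, n = 4
h = (b - a)/n = 0.562500

Simpson's rule: (h/3)[f(x₀) + 4f(x₁) + 2f(x₂) + ... + f(xₙ)]

x_0 = 1.2500, f(x_0) = 5.500000, coefficient = 1
x_1 = 1.8125, f(x_1) = 6.625000, coefficient = 4
x_2 = 2.3750, f(x_2) = 7.750000, coefficient = 2
x_3 = 2.9375, f(x_3) = 8.875000, coefficient = 4
x_4 = 3.5000, f(x_4) = 10.000000, coefficient = 1

I ≈ (0.562500/3) × 93.000000 = 17.437500
Exact value: 17.437500
Error: 0.000000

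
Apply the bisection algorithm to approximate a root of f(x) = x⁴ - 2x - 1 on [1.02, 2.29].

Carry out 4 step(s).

f(x) = x⁴ - 2x - 1
Initial interval: [1.02, 2.29]

Iteration 1:
  c_1 = (1.020000 + 2.290000)/2 = 1.655000
  f(c_1) = f(1.655000) = 3.192258
  f(a) × f(c) < 0, new interval: [1.020000, 1.655000]
Iteration 2:
  c_2 = (1.020000 + 1.655000)/2 = 1.337500
  f(c_2) = f(1.337500) = -0.474814
  f(a) × f(c) ≥ 0, new interval: [1.337500, 1.655000]
Iteration 3:
  c_3 = (1.337500 + 1.655000)/2 = 1.496250
  f(c_3) = f(1.496250) = 1.019565
  f(a) × f(c) < 0, new interval: [1.337500, 1.496250]
Iteration 4:
  c_4 = (1.337500 + 1.496250)/2 = 1.416875
  f(c_4) = f(1.416875) = 0.196446
  f(a) × f(c) < 0, new interval: [1.337500, 1.416875]

After 4 iteration(s), the approximation is c_4 = 1.416875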